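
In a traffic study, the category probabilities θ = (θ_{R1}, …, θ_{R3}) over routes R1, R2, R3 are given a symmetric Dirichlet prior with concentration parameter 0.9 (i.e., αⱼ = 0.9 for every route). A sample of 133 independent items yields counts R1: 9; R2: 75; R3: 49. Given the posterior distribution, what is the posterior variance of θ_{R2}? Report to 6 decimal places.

0.001803

The Dirichlet prior is conjugate to the Multinomial likelihood: each posterior αⱼ = prior αⱼ + observed count nⱼ.
Posterior concentration: (9.9, 75.9, 49.9), total = 135.7.
Var[θ_j] = α_j(Σα−α_j)/((Σα)²(Σα+1)) = 75.9·59.8/(135.7²·136.7) = 0.001803.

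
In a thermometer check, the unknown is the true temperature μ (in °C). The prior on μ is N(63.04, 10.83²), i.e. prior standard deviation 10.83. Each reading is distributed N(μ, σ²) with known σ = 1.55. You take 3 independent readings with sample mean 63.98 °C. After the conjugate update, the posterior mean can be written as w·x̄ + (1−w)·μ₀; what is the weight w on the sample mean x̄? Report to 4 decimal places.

For Normal data with known variance σ², a Normal(μ₀, σ₀²) prior on μ is conjugate. Posterior precision = 1/σ₀² + n/σ²; posterior mean is the precision-weighted average of μ₀ and x̄.
σ₀² = 10.83² = 117.2889, σ² = 1.55² = 2.4025. Prior precision 1/σ₀² = 1/117.2889; data precision n/σ² = 3/2.4025.
w = (n/σ²)/(1/σ₀² + n/σ²) = n·σ₀²/(σ² + n·σ₀²) = 3·117.2889/(2.4025 + 3·117.2889) = 351.8667/354.2692 = 0.9932.

0.9932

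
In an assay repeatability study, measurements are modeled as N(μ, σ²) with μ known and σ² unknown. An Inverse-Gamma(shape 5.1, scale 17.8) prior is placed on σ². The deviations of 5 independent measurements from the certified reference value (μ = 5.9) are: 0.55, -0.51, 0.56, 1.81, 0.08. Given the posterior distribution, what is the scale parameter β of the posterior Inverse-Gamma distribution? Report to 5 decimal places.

With known mean μ and an Inverse-Gamma(α, β) prior on σ², the Normal likelihood is conjugate: posterior is Inv-Gamma(α + n/2, β + Σ(xᵢ−μ)²/2).
Σ(xᵢ−μ)² = (0.55)² + (-0.51)² + (0.56)² + (1.81)² + (0.08)² = 4.1587.
Posterior: Inv-Gamma(5.1 + 5/2, 17.8 + 4.1587/2) = Inv-Gamma(7.60, 19.87935).
Posterior β = 19.87935.

19.87935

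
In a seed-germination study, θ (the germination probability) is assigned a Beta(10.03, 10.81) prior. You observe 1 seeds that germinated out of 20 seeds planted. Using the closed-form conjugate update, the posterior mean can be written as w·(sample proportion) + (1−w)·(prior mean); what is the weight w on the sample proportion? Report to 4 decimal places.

The Beta prior is conjugate to a Binomial/Bernoulli likelihood; the update adds successes to α and failures to β.
Posterior mean = (α₀+k)/(α₀+β₀+n) = [n/(α₀+β₀+n)]·(k/n) + [(α₀+β₀)/(α₀+β₀+n)]·α₀/(α₀+β₀), so only n and the prior enter the weight.
The weight on the data is w = n/(α₀+β₀+n) = 20/(10.03+10.81+20) = 20/40.84 = 0.4897.

0.4897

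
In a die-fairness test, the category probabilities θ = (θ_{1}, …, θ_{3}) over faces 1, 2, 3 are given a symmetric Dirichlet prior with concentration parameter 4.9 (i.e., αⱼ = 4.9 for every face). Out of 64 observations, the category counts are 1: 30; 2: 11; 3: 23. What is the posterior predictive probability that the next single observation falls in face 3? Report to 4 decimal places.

The Dirichlet prior is conjugate to the Multinomial likelihood: each posterior αⱼ = prior αⱼ + observed count nⱼ.
Posterior concentration: (34.9, 15.9, 27.9), total = 78.7.
P(next = 3 | data) = α_{3}/Σα = 0.3545.

0.3545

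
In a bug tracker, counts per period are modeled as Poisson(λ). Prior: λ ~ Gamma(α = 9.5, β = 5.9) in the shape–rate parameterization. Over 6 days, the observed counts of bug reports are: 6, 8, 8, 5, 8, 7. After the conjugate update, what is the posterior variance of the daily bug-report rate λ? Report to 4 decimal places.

0.3637

With a Gamma(shape α, rate β) prior, the Poisson likelihood is conjugate: the posterior is Gamma(α + ΣXᵢ, β + n).
Sum of counts S = 42 over n = 6 days.
Posterior: Gamma(α+S, β+n) = Gamma(9.5+42, 5.9+6) = Gamma(51.5, 11.9).
Var = α/β² = 51.5/11.9² = 0.3637.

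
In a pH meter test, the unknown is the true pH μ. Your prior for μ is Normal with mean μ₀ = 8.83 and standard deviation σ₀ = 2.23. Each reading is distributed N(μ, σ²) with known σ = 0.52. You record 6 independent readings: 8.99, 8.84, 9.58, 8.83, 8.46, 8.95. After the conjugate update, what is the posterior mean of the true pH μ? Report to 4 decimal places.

8.9407

For Normal data with known variance σ², a Normal(μ₀, σ₀²) prior on μ is conjugate. Posterior precision = 1/σ₀² + n/σ²; posterior mean is the precision-weighted average of μ₀ and x̄.
Σxᵢ = 8.99 + 8.84 + 9.58 + 8.83 + 8.46 + 8.95 = 53.65, so n·x̄ = 53.65.
σ₀² = 2.23² = 4.9729, σ² = 0.52² = 0.2704; σ² + n·σ₀² = 0.2704 + 6·4.9729 = 30.1078.
Posterior mean = (μ₀/σ₀² + n·x̄/σ²)/(1/σ₀² + n/σ²) = (σ²·μ₀ + σ₀²·n·x̄)/(σ² + n·σ₀²) = (0.2704·8.83 + 4.9729·53.65)/30.1078 = 269.183717/30.1078 = 8.9407.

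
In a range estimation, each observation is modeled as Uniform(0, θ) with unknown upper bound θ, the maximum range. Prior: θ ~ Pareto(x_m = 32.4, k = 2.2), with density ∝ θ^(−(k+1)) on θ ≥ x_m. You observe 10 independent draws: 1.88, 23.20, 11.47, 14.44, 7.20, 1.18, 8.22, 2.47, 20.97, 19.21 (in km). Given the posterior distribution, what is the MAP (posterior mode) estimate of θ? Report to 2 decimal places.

A Pareto(scale x_m, shape k) prior on the upper bound θ of Uniform(0, θ) is conjugate: posterior is Pareto(max(x_m, max xᵢ), k + n).
Sample maximum = 23.20; prior scale x_m = 32.4 → posterior scale = max = 32.40.
Posterior shape = 2.2 + 10 = 12.2.
The Pareto density is decreasing on [x_m, ∞), so the mode is x_m = 32.40.

32.40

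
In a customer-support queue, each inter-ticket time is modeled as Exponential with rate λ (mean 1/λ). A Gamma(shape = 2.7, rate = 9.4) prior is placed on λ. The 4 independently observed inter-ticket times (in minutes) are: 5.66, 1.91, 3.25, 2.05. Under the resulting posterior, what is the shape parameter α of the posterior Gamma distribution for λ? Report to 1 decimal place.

With a Gamma(shape α, rate β) prior on the exponential rate λ, the posterior after n observations with total T = Σxᵢ is Gamma(α+n, β+T).
Sum of observations T = 12.87 minutes; n = 4.
Posterior: Gamma(2.7+4, 9.4+12.87) = Gamma(6.7, 22.27).
Posterior α = 6.7.

6.7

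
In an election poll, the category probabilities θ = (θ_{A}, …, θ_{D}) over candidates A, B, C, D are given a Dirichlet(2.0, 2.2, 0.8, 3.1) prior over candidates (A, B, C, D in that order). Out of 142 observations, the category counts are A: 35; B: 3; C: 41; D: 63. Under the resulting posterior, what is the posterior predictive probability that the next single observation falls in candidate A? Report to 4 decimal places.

The Dirichlet prior is conjugate to the Multinomial likelihood: each posterior αⱼ = prior αⱼ + observed count nⱼ.
Posterior concentration: (37.0, 5.2, 41.8, 66.1), total = 150.1.
P(next = A | data) = α_{A}/Σα = 0.2465.

0.2465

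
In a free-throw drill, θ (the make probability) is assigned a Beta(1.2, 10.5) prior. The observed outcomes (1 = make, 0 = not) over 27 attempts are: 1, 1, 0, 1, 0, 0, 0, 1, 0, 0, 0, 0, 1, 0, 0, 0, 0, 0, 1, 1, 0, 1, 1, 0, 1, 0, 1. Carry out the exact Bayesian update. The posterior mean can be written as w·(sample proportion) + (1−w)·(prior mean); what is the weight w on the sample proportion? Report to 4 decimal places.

0.6977

The Beta prior is conjugate to a Binomial/Bernoulli likelihood; the update adds successes to α and failures to β.
Posterior mean = (α₀+k)/(α₀+β₀+n) = [n/(α₀+β₀+n)]·(k/n) + [(α₀+β₀)/(α₀+β₀+n)]·α₀/(α₀+β₀), so only n and the prior enter the weight.
The weight on the data is w = n/(α₀+β₀+n) = 27/(1.2+10.5+27) = 27/38.7 = 0.6977.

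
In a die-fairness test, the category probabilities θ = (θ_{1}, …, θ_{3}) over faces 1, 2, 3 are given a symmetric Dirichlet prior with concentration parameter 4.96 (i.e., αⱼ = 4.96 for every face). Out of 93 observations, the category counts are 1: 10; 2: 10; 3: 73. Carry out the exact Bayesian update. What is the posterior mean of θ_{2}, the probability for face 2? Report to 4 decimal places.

The Dirichlet prior is conjugate to the Multinomial likelihood: each posterior αⱼ = prior αⱼ + observed count nⱼ.
Posterior concentration: (14.96, 14.96, 77.96), total = 107.88.
E[θ_{2}|data] = α_{2}/Σα = 14.96/107.88 = 0.1387.

0.1387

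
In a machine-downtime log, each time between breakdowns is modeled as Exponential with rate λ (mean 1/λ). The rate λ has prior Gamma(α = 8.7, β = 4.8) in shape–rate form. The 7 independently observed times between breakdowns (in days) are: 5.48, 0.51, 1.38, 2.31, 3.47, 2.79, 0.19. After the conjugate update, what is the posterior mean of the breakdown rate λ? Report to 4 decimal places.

0.7501

With a Gamma(shape α, rate β) prior on the exponential rate λ, the posterior after n observations with total T = Σxᵢ is Gamma(α+n, β+T).
Sum of observations T = 16.13 days; n = 7.
Posterior: Gamma(8.7+7, 4.8+16.13) = Gamma(15.7, 20.93).
Posterior mean of λ = α/β = 15.7/20.93 = 0.7501.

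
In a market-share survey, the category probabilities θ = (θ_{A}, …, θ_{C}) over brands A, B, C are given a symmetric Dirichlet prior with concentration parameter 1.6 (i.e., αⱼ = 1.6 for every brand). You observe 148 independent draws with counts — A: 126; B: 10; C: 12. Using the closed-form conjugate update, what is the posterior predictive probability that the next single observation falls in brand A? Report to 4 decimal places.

0.8351

The Dirichlet prior is conjugate to the Multinomial likelihood: each posterior αⱼ = prior αⱼ + observed count nⱼ.
Posterior concentration: (127.6, 11.6, 13.6), total = 152.8.
P(next = A | data) = α_{A}/Σα = 0.8351.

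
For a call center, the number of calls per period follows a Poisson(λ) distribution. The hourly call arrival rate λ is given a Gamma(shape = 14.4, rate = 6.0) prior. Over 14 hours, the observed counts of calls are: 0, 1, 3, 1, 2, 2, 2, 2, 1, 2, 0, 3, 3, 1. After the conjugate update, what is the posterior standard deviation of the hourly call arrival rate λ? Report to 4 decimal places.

0.3058

With a Gamma(shape α, rate β) prior, the Poisson likelihood is conjugate: the posterior is Gamma(α + ΣXᵢ, β + n).
Sum of counts S = 23 over n = 14 hours.
Posterior: Gamma(α+S, β+n) = Gamma(14.4+23, 6.0+14) = Gamma(37.4, 20.0).
SD = √α/β = √37.4/20.0 = 0.3058.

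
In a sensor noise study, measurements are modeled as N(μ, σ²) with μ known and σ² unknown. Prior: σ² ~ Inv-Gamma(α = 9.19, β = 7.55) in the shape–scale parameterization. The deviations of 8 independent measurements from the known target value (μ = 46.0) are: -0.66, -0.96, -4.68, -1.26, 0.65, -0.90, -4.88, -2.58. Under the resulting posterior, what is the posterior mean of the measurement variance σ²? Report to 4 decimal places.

2.9389

With known mean μ and an Inverse-Gamma(α, β) prior on σ², the Normal likelihood is conjugate: posterior is Inv-Gamma(α + n/2, β + Σ(xᵢ−μ)²/2).
Σ(xᵢ−μ)² = (-0.66)² + (-0.96)² + (-4.68)² + (-1.26)² + (0.65)² + (-0.90)² + (-4.88)² + (-2.58)² = 56.5505.
Posterior: Inv-Gamma(9.19 + 8/2, 7.55 + 56.5505/2) = Inv-Gamma(13.19, 35.82525).
E[σ²|data] = β/(α−1) = 35.82525/12.19 = 2.9389.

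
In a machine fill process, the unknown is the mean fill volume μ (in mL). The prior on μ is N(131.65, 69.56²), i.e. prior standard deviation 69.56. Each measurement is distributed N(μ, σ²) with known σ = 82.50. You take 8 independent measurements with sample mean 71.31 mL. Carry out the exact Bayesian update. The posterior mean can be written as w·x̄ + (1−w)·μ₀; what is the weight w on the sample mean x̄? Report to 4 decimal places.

0.8505

For Normal data with known variance σ², a Normal(μ₀, σ₀²) prior on μ is conjugate. Posterior precision = 1/σ₀² + n/σ²; posterior mean is the precision-weighted average of μ₀ and x̄.
σ₀² = 69.56² = 4838.5936, σ² = 82.50² = 6806.25. Prior precision 1/σ₀² = 1/4838.5936; data precision n/σ² = 8/6806.25.
w = (n/σ²)/(1/σ₀² + n/σ²) = n·σ₀²/(σ² + n·σ₀²) = 8·4838.5936/(6806.25 + 8·4838.5936) = 38708.7488/45514.9988 = 0.8505.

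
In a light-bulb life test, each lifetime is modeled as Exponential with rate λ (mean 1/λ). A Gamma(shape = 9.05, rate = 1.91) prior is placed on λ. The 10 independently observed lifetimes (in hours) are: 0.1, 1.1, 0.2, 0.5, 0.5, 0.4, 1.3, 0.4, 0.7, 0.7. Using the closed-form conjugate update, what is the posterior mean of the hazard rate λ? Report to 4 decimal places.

2.4392

With a Gamma(shape α, rate β) prior on the exponential rate λ, the posterior after n observations with total T = Σxᵢ is Gamma(α+n, β+T).
Sum of observations T = 5.9 hours; n = 10.
Posterior: Gamma(9.05+10, 1.91+5.9) = Gamma(19.05, 7.81).
Posterior mean of λ = α/β = 19.05/7.81 = 2.4392.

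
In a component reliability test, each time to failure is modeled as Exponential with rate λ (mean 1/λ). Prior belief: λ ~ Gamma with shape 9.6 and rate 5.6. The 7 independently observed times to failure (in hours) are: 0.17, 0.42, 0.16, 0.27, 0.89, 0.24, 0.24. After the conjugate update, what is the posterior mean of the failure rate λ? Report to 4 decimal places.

With a Gamma(shape α, rate β) prior on the exponential rate λ, the posterior after n observations with total T = Σxᵢ is Gamma(α+n, β+T).
Sum of observations T = 2.39 hours; n = 7.
Posterior: Gamma(9.6+7, 5.6+2.39) = Gamma(16.6, 7.99).
Posterior mean of λ = α/β = 16.6/7.99 = 2.0776.

2.0776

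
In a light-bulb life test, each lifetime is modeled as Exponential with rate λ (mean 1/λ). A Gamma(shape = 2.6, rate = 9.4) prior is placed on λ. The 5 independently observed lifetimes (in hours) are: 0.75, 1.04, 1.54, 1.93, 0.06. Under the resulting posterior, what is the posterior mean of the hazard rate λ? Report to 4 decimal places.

0.5163

With a Gamma(shape α, rate β) prior on the exponential rate λ, the posterior after n observations with total T = Σxᵢ is Gamma(α+n, β+T).
Sum of observations T = 5.32 hours; n = 5.
Posterior: Gamma(2.6+5, 9.4+5.32) = Gamma(7.6, 14.72).
Posterior mean of λ = α/β = 7.6/14.72 = 0.5163.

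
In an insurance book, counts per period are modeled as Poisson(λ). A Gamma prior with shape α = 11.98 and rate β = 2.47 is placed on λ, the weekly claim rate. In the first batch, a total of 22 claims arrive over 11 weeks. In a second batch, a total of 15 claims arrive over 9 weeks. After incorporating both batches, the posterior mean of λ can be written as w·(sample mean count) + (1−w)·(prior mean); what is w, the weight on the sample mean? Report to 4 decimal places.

0.8901

With a Gamma(shape α, rate β) prior, the Poisson likelihood is conjugate: the posterior is Gamma(α + ΣXᵢ, β + n).
Total number of weeks: n = 11 + 9 = 20.
Posterior mean = (α₀+S)/(β₀+n) = [n/(β₀+n)]·(S/n) + [β₀/(β₀+n)]·(α₀/β₀), so only n and β₀ enter the weight.
Weight on data w = n/(β₀+n) = 20/(2.47+20) = 20/22.47 = 0.8901.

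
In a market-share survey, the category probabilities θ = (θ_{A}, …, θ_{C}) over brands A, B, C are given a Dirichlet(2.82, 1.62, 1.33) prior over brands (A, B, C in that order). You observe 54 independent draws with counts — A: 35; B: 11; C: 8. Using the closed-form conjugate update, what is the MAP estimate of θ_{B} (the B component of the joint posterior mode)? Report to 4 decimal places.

The Dirichlet prior is conjugate to the Multinomial likelihood: each posterior αⱼ = prior αⱼ + observed count nⱼ.
Posterior concentration: (37.82, 12.62, 9.33), total = 59.77.
Joint mode component: (α_{B}−1)/(Σα−K) = 11.62/56.77 = 0.2047.

0.2047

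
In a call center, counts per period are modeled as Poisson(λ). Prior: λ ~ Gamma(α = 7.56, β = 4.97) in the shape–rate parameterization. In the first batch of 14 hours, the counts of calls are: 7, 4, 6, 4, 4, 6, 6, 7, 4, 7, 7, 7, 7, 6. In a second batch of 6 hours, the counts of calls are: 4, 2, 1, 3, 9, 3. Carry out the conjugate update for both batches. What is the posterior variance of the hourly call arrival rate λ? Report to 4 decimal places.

With a Gamma(shape α, rate β) prior, the Poisson likelihood is conjugate: the posterior is Gamma(α + ΣXᵢ, β + n).
Batch 1: sum of counts S = 82 over n = 14 hours.
After batch 1: Gamma(α+S, β+n) = Gamma(7.56+82, 4.97+14) = Gamma(89.56, 18.97).
Batch 2: sum of counts S = 22 over n = 6 hours.
After batch 2: Gamma(α+S, β+n) = Gamma(89.56+22, 18.97+6) = Gamma(111.56, 24.97).
Var = α/β² = 111.56/24.97² = 0.1789.

0.1789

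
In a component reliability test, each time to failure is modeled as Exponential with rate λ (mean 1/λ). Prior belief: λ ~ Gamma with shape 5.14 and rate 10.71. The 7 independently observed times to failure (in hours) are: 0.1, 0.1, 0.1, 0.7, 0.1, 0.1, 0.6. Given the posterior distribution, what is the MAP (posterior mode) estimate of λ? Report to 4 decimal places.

0.8905

With a Gamma(shape α, rate β) prior on the exponential rate λ, the posterior after n observations with total T = Σxᵢ is Gamma(α+n, β+T).
Sum of observations T = 1.8 hours; n = 7.
Posterior: Gamma(5.14+7, 10.71+1.8) = Gamma(12.14, 12.51).
Mode = (α−1)/β = 0.8905.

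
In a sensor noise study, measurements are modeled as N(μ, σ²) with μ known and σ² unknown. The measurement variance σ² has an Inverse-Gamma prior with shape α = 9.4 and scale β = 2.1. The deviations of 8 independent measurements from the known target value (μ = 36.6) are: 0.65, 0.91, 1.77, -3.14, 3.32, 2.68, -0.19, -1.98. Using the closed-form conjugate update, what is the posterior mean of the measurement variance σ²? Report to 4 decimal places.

1.6373

With known mean μ and an Inverse-Gamma(α, β) prior on σ², the Normal likelihood is conjugate: posterior is Inv-Gamma(α + n/2, β + Σ(xᵢ−μ)²/2).
Σ(xᵢ−μ)² = (0.65)² + (0.91)² + (1.77)² + (-3.14)² + (3.32)² + (2.68)² + (-0.19)² + (-1.98)² = 36.4044.
Posterior: Inv-Gamma(9.4 + 8/2, 2.1 + 36.4044/2) = Inv-Gamma(13.40, 20.30220).
E[σ²|data] = β/(α−1) = 20.30220/12.40 = 1.6373.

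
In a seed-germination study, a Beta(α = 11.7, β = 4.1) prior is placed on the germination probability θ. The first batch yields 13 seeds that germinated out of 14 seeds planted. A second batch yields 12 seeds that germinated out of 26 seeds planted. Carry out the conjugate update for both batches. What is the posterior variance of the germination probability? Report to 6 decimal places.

0.003964

The Beta prior is conjugate to a Binomial/Bernoulli likelihood; the update adds successes to α and failures to β.
After batch 1: Beta(11.7+13, 4.1+1) = Beta(24.7, 5.1).
After batch 2: Beta(24.7+12, 5.1+14) = Beta(36.7, 19.1).
Var = αβ/((α+β)²(α+β+1)) = 36.7·19.1/(55.8²·56.8) = 0.003964.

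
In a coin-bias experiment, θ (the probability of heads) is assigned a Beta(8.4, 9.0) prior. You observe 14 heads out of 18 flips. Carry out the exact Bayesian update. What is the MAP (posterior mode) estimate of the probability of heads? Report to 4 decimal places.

0.6407

The Beta prior is conjugate to a Binomial/Bernoulli likelihood; the update adds successes to α and failures to β.
Posterior: Beta(α+k, β+n−k) = Beta(8.4+14, 9.0+4) = Beta(22.4, 13.0).
Mode of Beta(a,b) for a,b>1 is (a−1)/(a+b−2) = 21.4/33.4 = 0.6407.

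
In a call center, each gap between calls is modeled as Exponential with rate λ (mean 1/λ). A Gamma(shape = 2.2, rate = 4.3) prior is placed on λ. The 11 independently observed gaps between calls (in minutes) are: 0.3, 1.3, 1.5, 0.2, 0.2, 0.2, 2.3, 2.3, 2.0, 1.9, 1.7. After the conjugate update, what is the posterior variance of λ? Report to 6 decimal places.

With a Gamma(shape α, rate β) prior on the exponential rate λ, the posterior after n observations with total T = Σxᵢ is Gamma(α+n, β+T).
Sum of observations T = 13.9 minutes; n = 11.
Posterior: Gamma(2.2+11, 4.3+13.9) = Gamma(13.2, 18.2).
Var = α/β² = 0.039850.

0.039850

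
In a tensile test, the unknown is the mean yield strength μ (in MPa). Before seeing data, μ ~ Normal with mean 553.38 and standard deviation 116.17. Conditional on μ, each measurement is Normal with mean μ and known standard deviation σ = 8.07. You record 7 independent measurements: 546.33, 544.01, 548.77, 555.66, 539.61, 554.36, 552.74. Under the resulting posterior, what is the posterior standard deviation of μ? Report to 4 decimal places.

3.0491

For Normal data with known variance σ², a Normal(μ₀, σ₀²) prior on μ is conjugate. Posterior precision = 1/σ₀² + n/σ²; posterior mean is the precision-weighted average of μ₀ and x̄.
σ₀² = 116.17² = 13495.4689, σ² = 8.07² = 65.1249; σ² + n·σ₀² = 65.1249 + 7·13495.4689 = 94533.4072.
Posterior precision = 1/σ₀² + n/σ² = 1/13495.4689 + 7/65.1249 = (σ² + n·σ₀²)/(σ₀²σ²) = 94533.4072/(13495.4689·65.1249); posterior variance σₙ² = σ₀²σ²/(σ² + n·σ₀²) = 13495.4689·65.1249/94533.4072 = 9.297148.
Posterior SD = √σₙ² = √(13495.4689·65.1249/94533.4072) = 3.0491.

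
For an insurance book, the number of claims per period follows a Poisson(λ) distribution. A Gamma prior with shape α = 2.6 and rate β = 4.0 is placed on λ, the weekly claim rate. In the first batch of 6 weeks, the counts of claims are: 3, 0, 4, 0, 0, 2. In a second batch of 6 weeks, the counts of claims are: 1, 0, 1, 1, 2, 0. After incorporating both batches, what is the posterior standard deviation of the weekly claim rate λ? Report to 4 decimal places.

0.2546

With a Gamma(shape α, rate β) prior, the Poisson likelihood is conjugate: the posterior is Gamma(α + ΣXᵢ, β + n).
Batch 1: sum of counts S = 9 over n = 6 weeks.
After batch 1: Gamma(α+S, β+n) = Gamma(2.6+9, 4.0+6) = Gamma(11.6, 10.0).
Batch 2: sum of counts S = 5 over n = 6 weeks.
After batch 2: Gamma(α+S, β+n) = Gamma(11.6+5, 10.0+6) = Gamma(16.6, 16.0).
SD = √α/β = √16.6/16.0 = 0.2546.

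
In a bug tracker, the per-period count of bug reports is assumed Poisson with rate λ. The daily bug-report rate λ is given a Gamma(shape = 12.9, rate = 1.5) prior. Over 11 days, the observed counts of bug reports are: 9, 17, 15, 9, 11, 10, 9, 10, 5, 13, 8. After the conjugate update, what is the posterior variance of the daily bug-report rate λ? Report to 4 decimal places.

With a Gamma(shape α, rate β) prior, the Poisson likelihood is conjugate: the posterior is Gamma(α + ΣXᵢ, β + n).
Sum of counts S = 116 over n = 11 days.
Posterior: Gamma(α+S, β+n) = Gamma(12.9+116, 1.5+11) = Gamma(128.9, 12.5).
Var = α/β² = 128.9/12.5² = 0.8250.

0.8250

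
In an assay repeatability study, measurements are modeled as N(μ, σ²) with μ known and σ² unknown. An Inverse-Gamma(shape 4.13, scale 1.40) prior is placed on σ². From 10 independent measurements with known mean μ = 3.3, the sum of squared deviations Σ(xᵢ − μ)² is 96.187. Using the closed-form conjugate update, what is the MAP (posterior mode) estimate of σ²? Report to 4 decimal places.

With known mean μ and an Inverse-Gamma(α, β) prior on σ², the Normal likelihood is conjugate: posterior is Inv-Gamma(α + n/2, β + Σ(xᵢ−μ)²/2).
Posterior: Inv-Gamma(4.13 + 10/2, 1.40 + 96.187/2) = Inv-Gamma(9.13, 49.4935).
Mode = β/(α+1) = 49.4935/10.13 = 4.8858.

4.8858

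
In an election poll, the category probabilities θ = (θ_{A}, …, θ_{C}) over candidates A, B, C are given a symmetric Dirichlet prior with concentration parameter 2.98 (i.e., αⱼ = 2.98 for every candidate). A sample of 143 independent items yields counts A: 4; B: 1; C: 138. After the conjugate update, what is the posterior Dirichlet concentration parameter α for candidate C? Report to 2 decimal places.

140.98

The Dirichlet prior is conjugate to the Multinomial likelihood: each posterior αⱼ = prior αⱼ + observed count nⱼ.
Posterior concentration: (6.98, 3.98, 140.98), total = 151.94.
α_{C} = 2.98 + 138 = 140.98.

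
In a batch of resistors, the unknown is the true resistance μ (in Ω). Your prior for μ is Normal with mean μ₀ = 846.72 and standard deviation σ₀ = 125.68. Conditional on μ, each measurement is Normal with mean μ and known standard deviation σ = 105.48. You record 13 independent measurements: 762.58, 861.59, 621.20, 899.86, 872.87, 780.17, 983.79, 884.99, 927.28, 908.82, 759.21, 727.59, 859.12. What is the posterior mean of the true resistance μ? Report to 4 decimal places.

For Normal data with known variance σ², a Normal(μ₀, σ₀²) prior on μ is conjugate. Posterior precision = 1/σ₀² + n/σ²; posterior mean is the precision-weighted average of μ₀ and x̄.
Σxᵢ = 762.58 + 861.59 + 621.20 + 899.86 + 872.87 + 780.17 + 983.79 + 884.99 + 927.28 + 908.82 + 759.21 + 727.59 + 859.12 = 10849.07, so n·x̄ = 10849.07.
σ₀² = 125.68² = 15795.4624, σ² = 105.48² = 11126.0304; σ² + n·σ₀² = 11126.0304 + 13·15795.4624 = 216467.0416.
Posterior mean = (μ₀/σ₀² + n·x̄/σ²)/(1/σ₀² + n/σ²) = (σ²·μ₀ + σ₀²·n·x̄)/(σ² + n·σ₀²) = (11126.0304·846.72 + 15795.4624·10849.07)/216467.0416 = 180786709.720256/216467.0416 = 835.1697.

835.1697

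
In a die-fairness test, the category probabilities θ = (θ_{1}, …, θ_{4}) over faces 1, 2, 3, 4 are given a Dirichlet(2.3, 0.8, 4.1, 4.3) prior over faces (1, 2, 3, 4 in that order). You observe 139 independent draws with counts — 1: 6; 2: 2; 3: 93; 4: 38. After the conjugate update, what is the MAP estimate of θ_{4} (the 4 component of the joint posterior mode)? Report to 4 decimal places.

0.2819

The Dirichlet prior is conjugate to the Multinomial likelihood: each posterior αⱼ = prior αⱼ + observed count nⱼ.
Posterior concentration: (8.3, 2.8, 97.1, 42.3), total = 150.5.
Joint mode component: (α_{4}−1)/(Σα−K) = 41.3/146.5 = 0.2819.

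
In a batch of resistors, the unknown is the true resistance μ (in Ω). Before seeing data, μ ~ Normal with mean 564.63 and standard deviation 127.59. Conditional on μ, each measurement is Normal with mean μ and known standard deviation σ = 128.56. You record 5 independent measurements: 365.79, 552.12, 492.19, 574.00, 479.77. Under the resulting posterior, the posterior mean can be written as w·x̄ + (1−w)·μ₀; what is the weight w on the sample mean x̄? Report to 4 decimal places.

0.8312

For Normal data with known variance σ², a Normal(μ₀, σ₀²) prior on μ is conjugate. Posterior precision = 1/σ₀² + n/σ²; posterior mean is the precision-weighted average of μ₀ and x̄.
σ₀² = 127.59² = 16279.2081, σ² = 128.56² = 16527.6736. Prior precision 1/σ₀² = 1/16279.2081; data precision n/σ² = 5/16527.6736.
w = (n/σ²)/(1/σ₀² + n/σ²) = n·σ₀²/(σ² + n·σ₀²) = 5·16279.2081/(16527.6736 + 5·16279.2081) = 81396.0405/97923.7141 = 0.8312.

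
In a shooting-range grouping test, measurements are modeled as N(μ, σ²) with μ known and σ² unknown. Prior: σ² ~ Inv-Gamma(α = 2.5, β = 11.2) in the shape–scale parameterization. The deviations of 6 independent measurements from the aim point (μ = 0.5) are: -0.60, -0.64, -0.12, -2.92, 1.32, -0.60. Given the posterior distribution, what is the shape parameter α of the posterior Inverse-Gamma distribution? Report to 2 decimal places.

5.50

With known mean μ and an Inverse-Gamma(α, β) prior on σ², the Normal likelihood is conjugate: posterior is Inv-Gamma(α + n/2, β + Σ(xᵢ−μ)²/2).
Σ(xᵢ−μ)² = (-0.60)² + (-0.64)² + (-0.12)² + (-2.92)² + (1.32)² + (-0.60)² = 11.4128.
Posterior: Inv-Gamma(2.5 + 6/2, 11.2 + 11.4128/2) = Inv-Gamma(5.50, 16.90640).
Posterior α = 5.50.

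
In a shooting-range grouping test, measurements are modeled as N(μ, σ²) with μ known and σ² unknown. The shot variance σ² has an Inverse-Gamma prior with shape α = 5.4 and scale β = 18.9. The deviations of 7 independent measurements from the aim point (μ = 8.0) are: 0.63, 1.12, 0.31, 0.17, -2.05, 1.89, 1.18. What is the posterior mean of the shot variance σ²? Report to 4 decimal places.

With known mean μ and an Inverse-Gamma(α, β) prior on σ², the Normal likelihood is conjugate: posterior is Inv-Gamma(α + n/2, β + Σ(xᵢ−μ)²/2).
Σ(xᵢ−μ)² = (0.63)² + (1.12)² + (0.31)² + (0.17)² + (-2.05)² + (1.89)² + (1.18)² = 10.9433.
Posterior: Inv-Gamma(5.4 + 7/2, 18.9 + 10.9433/2) = Inv-Gamma(8.90, 24.37165).
E[σ²|data] = β/(α−1) = 24.37165/7.90 = 3.0850.

3.0850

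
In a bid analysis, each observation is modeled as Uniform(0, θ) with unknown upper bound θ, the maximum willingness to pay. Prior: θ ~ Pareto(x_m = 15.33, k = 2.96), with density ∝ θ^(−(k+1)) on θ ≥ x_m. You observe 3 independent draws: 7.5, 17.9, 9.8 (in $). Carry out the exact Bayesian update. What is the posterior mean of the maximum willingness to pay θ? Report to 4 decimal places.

21.5089

A Pareto(scale x_m, shape k) prior on the upper bound θ of Uniform(0, θ) is conjugate: posterior is Pareto(max(x_m, max xᵢ), k + n).
Sample maximum = 17.9; prior scale x_m = 15.33 → posterior scale = max = 17.90.
Posterior shape = 2.96 + 3 = 5.96.
E[θ|data] = k·x_m/(k−1) = 5.96·17.90/4.96 = 21.5089.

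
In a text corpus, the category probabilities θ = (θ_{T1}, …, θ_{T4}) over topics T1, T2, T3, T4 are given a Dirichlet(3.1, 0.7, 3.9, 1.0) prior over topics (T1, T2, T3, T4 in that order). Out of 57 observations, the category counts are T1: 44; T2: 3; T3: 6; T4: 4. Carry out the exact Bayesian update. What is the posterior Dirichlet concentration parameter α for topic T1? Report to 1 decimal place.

47.1

The Dirichlet prior is conjugate to the Multinomial likelihood: each posterior αⱼ = prior αⱼ + observed count nⱼ.
Posterior concentration: (47.1, 3.7, 9.9, 5.0), total = 65.7.
α_{T1} = 3.1 + 44 = 47.1.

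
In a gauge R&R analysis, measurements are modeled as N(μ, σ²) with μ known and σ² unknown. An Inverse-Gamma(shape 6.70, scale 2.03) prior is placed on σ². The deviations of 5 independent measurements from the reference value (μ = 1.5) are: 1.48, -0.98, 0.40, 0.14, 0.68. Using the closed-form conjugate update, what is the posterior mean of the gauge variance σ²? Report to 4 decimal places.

With known mean μ and an Inverse-Gamma(α, β) prior on σ², the Normal likelihood is conjugate: posterior is Inv-Gamma(α + n/2, β + Σ(xᵢ−μ)²/2).
Σ(xᵢ−μ)² = (1.48)² + (-0.98)² + (0.40)² + (0.14)² + (0.68)² = 3.7928.
Posterior: Inv-Gamma(6.70 + 5/2, 2.03 + 3.7928/2) = Inv-Gamma(9.20, 3.92640).
E[σ²|data] = β/(α−1) = 3.92640/8.20 = 0.4788.

0.4788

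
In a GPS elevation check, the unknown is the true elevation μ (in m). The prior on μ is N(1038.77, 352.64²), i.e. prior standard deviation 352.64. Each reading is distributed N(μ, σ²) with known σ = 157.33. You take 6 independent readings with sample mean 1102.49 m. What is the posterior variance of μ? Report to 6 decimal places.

3992.988120

For Normal data with known variance σ², a Normal(μ₀, σ₀²) prior on μ is conjugate. Posterior precision = 1/σ₀² + n/σ²; posterior mean is the precision-weighted average of μ₀ and x̄.
σ₀² = 352.64² = 124354.9696, σ² = 157.33² = 24752.7289; σ² + n·σ₀² = 24752.7289 + 6·124354.9696 = 770882.5465.
Posterior precision = 1/σ₀² + n/σ² = 1/124354.9696 + 6/24752.7289 = (σ² + n·σ₀²)/(σ₀²σ²) = 770882.5465/(124354.9696·24752.7289); posterior variance σₙ² = σ₀²σ²/(σ² + n·σ₀²) = 124354.9696·24752.7289/770882.5465 = 3992.988120.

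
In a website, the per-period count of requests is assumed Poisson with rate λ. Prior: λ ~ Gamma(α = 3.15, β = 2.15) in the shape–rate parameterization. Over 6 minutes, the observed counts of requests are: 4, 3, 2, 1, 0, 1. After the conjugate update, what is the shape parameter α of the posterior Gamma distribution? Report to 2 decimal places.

14.15

With a Gamma(shape α, rate β) prior, the Poisson likelihood is conjugate: the posterior is Gamma(α + ΣXᵢ, β + n).
Sum of counts S = 11 over n = 6 minutes.
Posterior: Gamma(α+S, β+n) = Gamma(3.15+11, 2.15+6) = Gamma(14.15, 8.15).
Posterior α = 14.15.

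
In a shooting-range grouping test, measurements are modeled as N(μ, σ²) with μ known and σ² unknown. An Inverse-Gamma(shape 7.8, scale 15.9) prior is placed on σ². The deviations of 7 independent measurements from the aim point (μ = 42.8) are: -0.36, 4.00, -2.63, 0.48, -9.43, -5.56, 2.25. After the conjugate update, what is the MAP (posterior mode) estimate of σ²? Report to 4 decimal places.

With known mean μ and an Inverse-Gamma(α, β) prior on σ², the Normal likelihood is conjugate: posterior is Inv-Gamma(α + n/2, β + Σ(xᵢ−μ)²/2).
Σ(xᵢ−μ)² = (-0.36)² + (4.00)² + (-2.63)² + (0.48)² + (-9.43)² + (-5.56)² + (2.25)² = 148.1779.
Posterior: Inv-Gamma(7.8 + 7/2, 15.9 + 148.1779/2) = Inv-Gamma(11.30, 89.98895).
Mode = β/(α+1) = 89.98895/12.30 = 7.3162.

7.3162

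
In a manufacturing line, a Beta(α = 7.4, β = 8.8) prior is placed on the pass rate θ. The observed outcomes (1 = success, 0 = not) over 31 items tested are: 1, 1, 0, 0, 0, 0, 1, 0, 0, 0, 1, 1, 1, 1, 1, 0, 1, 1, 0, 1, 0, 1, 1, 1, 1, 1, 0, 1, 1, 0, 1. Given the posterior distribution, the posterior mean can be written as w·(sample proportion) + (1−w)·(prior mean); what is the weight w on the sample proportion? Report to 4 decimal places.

The Beta prior is conjugate to a Binomial/Bernoulli likelihood; the update adds successes to α and failures to β.
Posterior mean = (α₀+k)/(α₀+β₀+n) = [n/(α₀+β₀+n)]·(k/n) + [(α₀+β₀)/(α₀+β₀+n)]·α₀/(α₀+β₀), so only n and the prior enter the weight.
The weight on the data is w = n/(α₀+β₀+n) = 31/(7.4+8.8+31) = 31/47.2 = 0.6568.

0.6568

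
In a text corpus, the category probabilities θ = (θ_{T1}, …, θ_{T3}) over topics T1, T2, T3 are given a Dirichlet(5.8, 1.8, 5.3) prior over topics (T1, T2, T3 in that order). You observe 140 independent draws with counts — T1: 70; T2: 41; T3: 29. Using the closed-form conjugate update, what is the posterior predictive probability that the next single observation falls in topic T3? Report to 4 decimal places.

0.2243

The Dirichlet prior is conjugate to the Multinomial likelihood: each posterior αⱼ = prior αⱼ + observed count nⱼ.
Posterior concentration: (75.8, 42.8, 34.3), total = 152.9.
P(next = T3 | data) = α_{T3}/Σα = 0.2243.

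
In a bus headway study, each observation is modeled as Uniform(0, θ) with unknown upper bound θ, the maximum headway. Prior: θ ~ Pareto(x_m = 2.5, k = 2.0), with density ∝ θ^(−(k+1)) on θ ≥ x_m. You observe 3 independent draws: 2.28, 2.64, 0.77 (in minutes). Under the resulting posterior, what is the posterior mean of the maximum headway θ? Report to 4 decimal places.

A Pareto(scale x_m, shape k) prior on the upper bound θ of Uniform(0, θ) is conjugate: posterior is Pareto(max(x_m, max xᵢ), k + n).
Sample maximum = 2.64; prior scale x_m = 2.5 → posterior scale = max = 2.64.
Posterior shape = 2.0 + 3 = 5.0.
E[θ|data] = k·x_m/(k−1) = 5.0·2.64/4.0 = 3.3000.

3.3000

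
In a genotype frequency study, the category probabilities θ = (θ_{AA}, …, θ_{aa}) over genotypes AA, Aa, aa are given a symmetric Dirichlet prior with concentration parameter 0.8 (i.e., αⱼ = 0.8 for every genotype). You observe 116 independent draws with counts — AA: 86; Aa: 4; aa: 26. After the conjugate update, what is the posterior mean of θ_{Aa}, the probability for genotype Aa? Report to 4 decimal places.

0.0405

The Dirichlet prior is conjugate to the Multinomial likelihood: each posterior αⱼ = prior αⱼ + observed count nⱼ.
Posterior concentration: (86.8, 4.8, 26.8), total = 118.4.
E[θ_{Aa}|data] = α_{Aa}/Σα = 4.8/118.4 = 0.0405.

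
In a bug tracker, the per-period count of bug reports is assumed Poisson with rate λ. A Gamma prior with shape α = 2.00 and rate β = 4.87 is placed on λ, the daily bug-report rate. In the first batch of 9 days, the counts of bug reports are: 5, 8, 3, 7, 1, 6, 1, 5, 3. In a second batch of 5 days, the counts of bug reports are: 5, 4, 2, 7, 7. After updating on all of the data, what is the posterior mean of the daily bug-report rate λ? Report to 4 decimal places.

With a Gamma(shape α, rate β) prior, the Poisson likelihood is conjugate: the posterior is Gamma(α + ΣXᵢ, β + n).
Batch 1: sum of counts S = 39 over n = 9 days.
After batch 1: Gamma(α+S, β+n) = Gamma(2.00+39, 4.87+9) = Gamma(41.00, 13.87).
Batch 2: sum of counts S = 25 over n = 5 days.
After batch 2: Gamma(α+S, β+n) = Gamma(41.00+25, 13.87+5) = Gamma(66.00, 18.87).
Posterior mean = α/β = 66.00/18.87 = 3.4976.

3.4976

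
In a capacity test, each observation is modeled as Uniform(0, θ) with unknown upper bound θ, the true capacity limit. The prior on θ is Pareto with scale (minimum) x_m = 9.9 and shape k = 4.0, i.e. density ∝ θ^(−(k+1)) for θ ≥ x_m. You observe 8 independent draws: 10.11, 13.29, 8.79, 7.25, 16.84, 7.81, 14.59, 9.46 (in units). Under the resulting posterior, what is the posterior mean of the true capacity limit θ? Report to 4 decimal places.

18.3709

A Pareto(scale x_m, shape k) prior on the upper bound θ of Uniform(0, θ) is conjugate: posterior is Pareto(max(x_m, max xᵢ), k + n).
Sample maximum = 16.84; prior scale x_m = 9.9 → posterior scale = max = 16.84.
Posterior shape = 4.0 + 8 = 12.0.
E[θ|data] = k·x_m/(k−1) = 12.0·16.84/11.0 = 18.3709.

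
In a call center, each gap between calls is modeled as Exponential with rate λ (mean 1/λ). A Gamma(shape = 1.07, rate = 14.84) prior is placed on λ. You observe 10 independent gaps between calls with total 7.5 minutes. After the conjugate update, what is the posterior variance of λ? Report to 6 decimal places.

With a Gamma(shape α, rate β) prior on the exponential rate λ, the posterior after n observations with total T = Σxᵢ is Gamma(α+n, β+T).
Posterior: Gamma(1.07+10, 14.84+7.5) = Gamma(11.07, 22.34).
Var = α/β² = 0.022181.

0.022181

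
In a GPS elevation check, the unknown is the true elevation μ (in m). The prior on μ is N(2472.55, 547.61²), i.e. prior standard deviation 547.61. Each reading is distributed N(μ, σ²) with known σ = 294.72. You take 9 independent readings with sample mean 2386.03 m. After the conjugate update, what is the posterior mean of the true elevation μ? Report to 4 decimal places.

For Normal data with known variance σ², a Normal(μ₀, σ₀²) prior on μ is conjugate. Posterior precision = 1/σ₀² + n/σ²; posterior mean is the precision-weighted average of μ₀ and x̄.
n·x̄ = 9·2386.03 = 21474.27.
σ₀² = 547.61² = 299876.7121, σ² = 294.72² = 86859.8784; σ² + n·σ₀² = 86859.8784 + 9·299876.7121 = 2785750.2873.
Posterior mean = (μ₀/σ₀² + n·x̄/σ²)/(1/σ₀² + n/σ²) = (σ²·μ₀ + σ₀²·n·x̄)/(σ² + n·σ₀²) = (86859.8784·2472.55 + 299876.7121·21474.27)/2785750.2873 = 6654398874.685587/2785750.2873 = 2388.7277.

2388.7277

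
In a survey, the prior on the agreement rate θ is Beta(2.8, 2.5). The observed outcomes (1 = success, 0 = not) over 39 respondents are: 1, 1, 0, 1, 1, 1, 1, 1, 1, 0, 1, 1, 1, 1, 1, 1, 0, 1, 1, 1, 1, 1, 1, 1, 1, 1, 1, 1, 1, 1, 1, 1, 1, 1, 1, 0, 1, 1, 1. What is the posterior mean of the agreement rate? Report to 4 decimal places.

The Beta prior is conjugate to a Binomial/Bernoulli likelihood; the update adds successes to α and failures to β.
Posterior: Beta(α+k, β+n−k) = Beta(2.8+35, 2.5+4) = Beta(37.8, 6.5).
Posterior mean = α/(α+β) = 37.8/44.3 = 0.8533.

0.8533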